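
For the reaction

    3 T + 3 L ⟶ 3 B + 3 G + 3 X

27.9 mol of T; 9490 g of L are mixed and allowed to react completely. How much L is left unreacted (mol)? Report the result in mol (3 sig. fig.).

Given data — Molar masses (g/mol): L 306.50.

n(T) = 27.90 mol
n(L) = 9490 / 306.50 = 30.96 mol
n/ν for T = 27.90/3 = 9.300
n/ν for L = 30.96/3 = 10.32
Smallest n/ν is T → limiting reagent.
L consumed = (3/3) × 27.90 = 27.90 mol
L remaining = 30.96 − 27.90 = 3.060 mol

3.06 mol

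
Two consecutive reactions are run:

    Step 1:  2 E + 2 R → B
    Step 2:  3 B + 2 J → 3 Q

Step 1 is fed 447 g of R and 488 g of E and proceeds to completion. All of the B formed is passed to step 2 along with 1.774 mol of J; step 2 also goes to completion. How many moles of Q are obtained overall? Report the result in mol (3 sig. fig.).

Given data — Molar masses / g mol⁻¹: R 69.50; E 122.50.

1.99 mol

Step 1:
n(R) = 447.0 / 69.50 = 6.432 mol
n(E) = 488.0 / 122.50 = 3.984 mol
n/ν for R = 6.432/2 = 3.216
n/ν for E = 3.984/2 = 1.992
Smallest n/ν is E → limiting reagent.
n(B) produced = (1/2) × 3.984 = 1.992 mol
Step 2:
n(B) available = 1.992 mol
n(J) = 1.774 mol
n/ν for B = 1.992/3 = 0.6640
n/ν for J = 1.774/2 = 0.8870
Smallest n/ν is B → limiting reagent.
n(Q) = (3/3) × 1.992 = 1.992 mol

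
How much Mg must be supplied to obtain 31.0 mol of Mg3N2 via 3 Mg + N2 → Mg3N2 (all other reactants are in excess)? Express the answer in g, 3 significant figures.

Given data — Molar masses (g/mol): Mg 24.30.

n(Mg3N2) = 31.00 mol
n(Mg) = (3/1) × 31.00 = 93.00 mol
mass = 93.00 × 24.30 = 2260 g

2260 g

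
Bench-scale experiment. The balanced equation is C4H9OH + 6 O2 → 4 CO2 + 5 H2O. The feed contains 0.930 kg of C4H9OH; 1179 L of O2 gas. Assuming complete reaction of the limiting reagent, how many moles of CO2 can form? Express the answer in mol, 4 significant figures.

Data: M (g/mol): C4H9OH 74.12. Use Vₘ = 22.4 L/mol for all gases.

n(C4H9OH) = 0.9300×1000 / 74.12 = 12.55 mol
n(O2) = 1179 / 22.4 = 52.63 mol
n/ν for C4H9OH = 12.55/1 = 12.55
n/ν for O2 = 52.63/6 = 8.772
Smallest n/ν is O2 → limiting reagent.
n(CO2) = (4/6) × 52.63 = 35.09 mol

35.09 mol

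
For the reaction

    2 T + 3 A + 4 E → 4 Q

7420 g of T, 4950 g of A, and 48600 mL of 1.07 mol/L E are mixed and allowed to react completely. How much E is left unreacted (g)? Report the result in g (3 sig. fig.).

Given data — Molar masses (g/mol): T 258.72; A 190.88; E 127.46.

2220 g

n(T) = 7420 / 258.72 = 28.68 mol
n(A) = 4950 / 190.88 = 25.93 mol
n(E) = 1.07 × 48600/1000 = 52.00 mol
n/ν for T = 28.68/2 = 14.34
n/ν for A = 25.93/3 = 8.643
n/ν for E = 52.00/4 = 13.00
Smallest n/ν is A → limiting reagent.
E consumed = (4/3) × 25.93 = 34.57 mol
E remaining = 52.00 − 34.57 = 17.43 mol
mass = 17.43 × 127.46 = 2222 g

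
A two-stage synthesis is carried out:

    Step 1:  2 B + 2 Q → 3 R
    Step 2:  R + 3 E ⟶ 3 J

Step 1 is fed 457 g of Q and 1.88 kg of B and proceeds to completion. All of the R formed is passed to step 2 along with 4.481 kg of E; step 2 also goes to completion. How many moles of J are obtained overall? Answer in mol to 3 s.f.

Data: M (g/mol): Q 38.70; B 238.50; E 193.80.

23.1 mol

Step 1:
n(Q) = 457.0 / 38.70 = 11.81 mol
n(B) = 1.880×1000 / 238.50 = 7.883 mol
n/ν → Q: 5.905, B: 3.942; B is limiting.
n(R) produced = (3/2) × 7.883 = 11.82 mol
Step 2:
n(R) available = 11.82 mol
n(E) = 4.481×1000 / 193.80 = 23.12 mol
n/ν → R: 11.82, E: 7.707; E is limiting.
n(J) = (3/3) × 23.12 = 23.12 mol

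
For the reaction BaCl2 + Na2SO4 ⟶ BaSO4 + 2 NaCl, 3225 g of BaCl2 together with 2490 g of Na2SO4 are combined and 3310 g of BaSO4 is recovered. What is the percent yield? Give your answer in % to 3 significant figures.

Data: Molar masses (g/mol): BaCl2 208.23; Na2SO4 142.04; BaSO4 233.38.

n(BaCl2) = 3225 / 208.23 = 15.49 mol
n(Na2SO4) = 2490 / 142.04 = 17.53 mol
n/ν → BaCl2: 15.49, Na2SO4: 17.53; BaCl2 is limiting.
theoretical n(BaSO4) = (1/1) × 15.49 = 15.49 mol → 3615 g
% yield = 3310 / 3615 × 100 = 91.56 %

91.6 %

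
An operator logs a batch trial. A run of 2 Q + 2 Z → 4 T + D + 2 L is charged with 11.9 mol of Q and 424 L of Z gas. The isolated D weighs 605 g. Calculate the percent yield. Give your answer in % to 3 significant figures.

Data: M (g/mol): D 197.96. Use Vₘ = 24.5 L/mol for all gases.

51.4 %

n(Q) = 11.90 mol
n(Z) = 424.0 / 24.5 = 17.31 mol
n/ν → Q: 5.950, Z: 8.655; Q is limiting.
theoretical n(D) = (1/2) × 11.90 = 5.950 mol → 1178 g
% yield = 605 / 1178 × 100 = 51.36 %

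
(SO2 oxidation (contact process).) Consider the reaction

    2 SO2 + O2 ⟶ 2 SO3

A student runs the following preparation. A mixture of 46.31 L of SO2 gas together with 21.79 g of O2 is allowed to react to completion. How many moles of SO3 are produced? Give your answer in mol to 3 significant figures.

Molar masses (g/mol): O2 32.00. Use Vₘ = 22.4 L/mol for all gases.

1.36 mol

n(SO2) = 46.31 / 22.4 = 2.067 mol
n(O2) = 21.79 / 32.00 = 0.6809 mol
n/ν for SO2 = 2.067/2 = 1.034
n/ν for O2 = 0.6809/1 = 0.6809
Smallest n/ν is O2 → limiting reagent.
n(SO3) = (2/1) × 0.6809 = 1.362 mol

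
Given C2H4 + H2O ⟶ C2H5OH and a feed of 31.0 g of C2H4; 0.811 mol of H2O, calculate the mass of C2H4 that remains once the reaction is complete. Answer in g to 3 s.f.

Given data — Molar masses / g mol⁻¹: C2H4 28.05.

n(C2H4) = 31.00 / 28.05 = 1.105 mol
n(H2O) = 0.8110 mol
n/ν → C2H4: 1.105, H2O: 0.8110; H2O is limiting.
C2H4 consumed = (1/1) × 0.8110 = 0.8110 mol
C2H4 remaining = 1.105 − 0.8110 = 0.2940 mol
mass = 0.2940 × 28.05 = 8.247 g

8.25 g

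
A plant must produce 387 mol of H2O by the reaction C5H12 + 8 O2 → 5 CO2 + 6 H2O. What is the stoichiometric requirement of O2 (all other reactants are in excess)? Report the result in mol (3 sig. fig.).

516 mol

n(H2O) = 387.0 mol
n(O2) = (8/6) × 387.0 = 516.0 mol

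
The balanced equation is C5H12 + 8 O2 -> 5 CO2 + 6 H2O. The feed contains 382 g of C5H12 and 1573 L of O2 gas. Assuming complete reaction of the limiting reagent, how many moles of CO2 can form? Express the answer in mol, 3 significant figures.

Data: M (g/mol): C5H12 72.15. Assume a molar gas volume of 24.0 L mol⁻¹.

26.5 mol

n(C5H12) = 382.0 / 72.15 = 5.295 mol
n(O2) = 1573 / 24.0 = 65.54 mol
n/ν for C5H12 = 5.295/1 = 5.295
n/ν for O2 = 65.54/8 = 8.193
Smallest n/ν is C5H12 → limiting reagent.
n(CO2) = (5/1) × 5.295 = 26.48 mol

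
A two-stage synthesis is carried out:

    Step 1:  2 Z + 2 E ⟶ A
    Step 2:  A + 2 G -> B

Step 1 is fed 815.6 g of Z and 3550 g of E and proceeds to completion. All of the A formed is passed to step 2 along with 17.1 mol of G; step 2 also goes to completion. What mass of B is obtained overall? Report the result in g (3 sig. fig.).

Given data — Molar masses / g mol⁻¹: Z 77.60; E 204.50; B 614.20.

3230 g

Step 1:
n(Z) = 815.6 / 77.60 = 10.51 mol
n(E) = 3550 / 204.50 = 17.36 mol
n/ν for Z = 10.51/2 = 5.255
n/ν for E = 17.36/2 = 8.680
Smallest n/ν is Z → limiting reagent.
n(A) produced = (1/2) × 10.51 = 5.255 mol
Step 2:
n(A) available = 5.255 mol
n(G) = 17.10 mol
n/ν for A = 5.255/1 = 5.255
n/ν for G = 17.10/2 = 8.550
Smallest n/ν is A → limiting reagent.
n(B) = (1/1) × 5.255 = 5.255 mol
mass = 5.255 × 614.20 = 3228 g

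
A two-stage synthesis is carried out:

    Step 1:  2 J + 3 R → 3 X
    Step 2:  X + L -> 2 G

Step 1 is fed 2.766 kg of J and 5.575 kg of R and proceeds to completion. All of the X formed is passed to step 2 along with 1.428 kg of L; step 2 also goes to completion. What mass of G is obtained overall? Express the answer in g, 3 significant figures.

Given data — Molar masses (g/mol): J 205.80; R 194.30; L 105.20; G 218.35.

Step 1:
n(J) = 2.766×1000 / 205.80 = 13.44 mol
n(R) = 5.575×1000 / 194.30 = 28.69 mol
n/ν for J = 13.44/2 = 6.720
n/ν for R = 28.69/3 = 9.563
Smallest n/ν is J → limiting reagent.
n(X) produced = (3/2) × 13.44 = 20.16 mol
Step 2:
n(X) available = 20.16 mol
n(L) = 1.428×1000 / 105.20 = 13.57 mol
n/ν for X = 20.16/1 = 20.16
n/ν for L = 13.57/1 = 13.57
Smallest n/ν is L → limiting reagent.
n(G) = (2/1) × 13.57 = 27.14 mol
mass = 27.14 × 218.35 = 5926 g

5930 g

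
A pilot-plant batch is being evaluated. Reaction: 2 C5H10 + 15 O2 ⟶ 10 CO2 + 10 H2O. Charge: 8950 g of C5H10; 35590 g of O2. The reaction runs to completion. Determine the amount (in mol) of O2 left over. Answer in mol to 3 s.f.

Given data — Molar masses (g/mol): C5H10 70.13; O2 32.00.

155 mol

n(C5H10) = 8950 / 70.13 = 127.6 mol
n(O2) = 35590 / 32.00 = 1112 mol
n/ν for C5H10 = 127.6/2 = 63.80
n/ν for O2 = 1112/15 = 74.13
Smallest n/ν is C5H10 → limiting reagent.
O2 consumed = (15/2) × 127.6 = 957.0 mol
O2 remaining = 1112 − 957.0 = 155.0 mol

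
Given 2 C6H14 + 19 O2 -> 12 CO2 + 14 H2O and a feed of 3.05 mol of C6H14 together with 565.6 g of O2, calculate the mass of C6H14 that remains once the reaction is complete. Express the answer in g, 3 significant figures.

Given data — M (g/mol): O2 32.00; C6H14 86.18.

103 g

n(C6H14) = 3.050 mol
n(O2) = 565.6 / 32.00 = 17.68 mol
n/ν for C6H14 = 3.050/2 = 1.525
n/ν for O2 = 17.68/19 = 0.9305
Smallest n/ν is O2 → limiting reagent.
C6H14 consumed = (2/19) × 17.68 = 1.861 mol
C6H14 remaining = 3.050 − 1.861 = 1.189 mol
mass = 1.189 × 86.18 = 102.5 g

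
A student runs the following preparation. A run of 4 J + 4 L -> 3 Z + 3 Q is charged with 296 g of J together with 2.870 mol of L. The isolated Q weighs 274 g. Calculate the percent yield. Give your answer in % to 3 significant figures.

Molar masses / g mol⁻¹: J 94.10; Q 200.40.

63.5 %

n(J) = 296.0 / 94.10 = 3.146 mol
n(L) = 2.870 mol
n/ν for J = 3.146/4 = 0.7865
n/ν for L = 2.870/4 = 0.7175
Smallest n/ν is L → limiting reagent.
theoretical n(Q) = (3/4) × 2.870 = 2.153 mol → 431.5 g
% yield = 274 / 431.5 × 100 = 63.50 %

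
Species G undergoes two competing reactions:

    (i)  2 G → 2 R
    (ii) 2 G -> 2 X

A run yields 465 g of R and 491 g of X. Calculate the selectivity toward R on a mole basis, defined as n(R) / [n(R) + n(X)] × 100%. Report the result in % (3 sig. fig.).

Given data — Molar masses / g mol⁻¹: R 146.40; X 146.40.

n(R) = 465 / 146.40 = 3.176 mol
n(X) = 491 / 146.40 = 3.354 mol
selectivity = 3.176/(3.176+3.354) × 100 = 48.64 %

48.6 %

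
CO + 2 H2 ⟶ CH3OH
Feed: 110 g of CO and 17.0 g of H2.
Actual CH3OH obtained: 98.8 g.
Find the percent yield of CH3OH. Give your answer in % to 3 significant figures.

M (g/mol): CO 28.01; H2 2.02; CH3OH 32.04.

78.5 %

n(CO) = 110.0 / 28.01 = 3.927 mol
n(H2) = 17.00 / 2.02 = 8.416 mol
n/ν → CO: 3.927, H2: 4.208; CO is limiting.
theoretical n(CH3OH) = (1/1) × 3.927 = 3.927 mol → 125.8 g
% yield = 98.8 / 125.8 × 100 = 78.54 %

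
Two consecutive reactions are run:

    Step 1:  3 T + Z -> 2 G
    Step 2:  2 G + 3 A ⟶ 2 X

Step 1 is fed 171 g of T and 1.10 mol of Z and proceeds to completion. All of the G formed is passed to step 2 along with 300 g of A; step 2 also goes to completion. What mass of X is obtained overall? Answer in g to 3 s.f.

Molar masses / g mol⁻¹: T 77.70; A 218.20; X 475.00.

Step 1:
n(T) = 171.0 / 77.70 = 2.201 mol
n(Z) = 1.100 mol
n/ν for T = 2.201/3 = 0.7337
n/ν for Z = 1.100/1 = 1.100
Smallest n/ν is T → limiting reagent.
n(G) produced = (2/3) × 2.201 = 1.467 mol
Step 2:
n(G) available = 1.467 mol
n(A) = 300.0 / 218.20 = 1.375 mol
n/ν for G = 1.467/2 = 0.7335
n/ν for A = 1.375/3 = 0.4583
Smallest n/ν is A → limiting reagent.
n(X) = (2/3) × 1.375 = 0.9167 mol
mass = 0.9167 × 475.00 = 435.4 g

435 g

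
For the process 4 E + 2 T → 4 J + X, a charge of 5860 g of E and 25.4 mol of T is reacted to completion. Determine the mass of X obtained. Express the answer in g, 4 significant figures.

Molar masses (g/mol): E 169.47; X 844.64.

n(E) = 5860 / 169.47 = 34.58 mol
n(T) = 25.40 mol
n/ν for E = 34.58/4 = 8.645
n/ν for T = 25.40/2 = 12.70
Smallest n/ν is E → limiting reagent.
n(X) = (1/4) × 34.58 = 8.645 mol
mass = 8.645 × 844.64 = 7302 g

7302 g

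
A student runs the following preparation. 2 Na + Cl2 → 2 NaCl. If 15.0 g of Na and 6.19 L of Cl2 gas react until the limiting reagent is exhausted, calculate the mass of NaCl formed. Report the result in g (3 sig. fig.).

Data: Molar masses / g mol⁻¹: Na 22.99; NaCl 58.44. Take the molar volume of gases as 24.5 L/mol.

n(Na) = 15.00 / 22.99 = 0.6525 mol
n(Cl2) = 6.190 / 24.5 = 0.2527 mol
n/ν for Na = 0.6525/2 = 0.3263
n/ν for Cl2 = 0.2527/1 = 0.2527
Smallest n/ν is Cl2 → limiting reagent.
n(NaCl) = (2/1) × 0.2527 = 0.5054 mol
mass = 0.5054 × 58.44 = 29.54 g

29.5 g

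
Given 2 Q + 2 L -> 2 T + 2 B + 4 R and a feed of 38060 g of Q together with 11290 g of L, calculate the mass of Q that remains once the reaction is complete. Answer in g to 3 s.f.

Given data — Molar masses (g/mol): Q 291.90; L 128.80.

n(Q) = 38060 / 291.90 = 130.4 mol
n(L) = 11290 / 128.80 = 87.66 mol
n/ν → Q: 65.20, L: 43.83; L is limiting.
Q consumed = (2/2) × 87.66 = 87.66 mol
Q remaining = 130.4 − 87.66 = 42.74 mol
mass = 42.74 × 291.90 = 12480 g

12500 g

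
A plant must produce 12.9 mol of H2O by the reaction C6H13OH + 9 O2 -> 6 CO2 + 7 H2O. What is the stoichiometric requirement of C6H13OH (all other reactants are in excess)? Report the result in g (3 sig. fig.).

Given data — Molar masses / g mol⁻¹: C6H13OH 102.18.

n(H2O) = 12.90 mol
n(C6H13OH) = (1/7) × 12.90 = 1.843 mol
mass = 1.843 × 102.18 = 188.3 g

188 g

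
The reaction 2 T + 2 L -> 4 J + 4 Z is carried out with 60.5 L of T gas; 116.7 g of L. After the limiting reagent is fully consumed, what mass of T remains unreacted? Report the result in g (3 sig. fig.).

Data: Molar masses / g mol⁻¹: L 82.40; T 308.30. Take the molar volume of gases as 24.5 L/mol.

325 g

n(T) = 60.50 / 24.5 = 2.469 mol
n(L) = 116.7 / 82.40 = 1.416 mol
n/ν → T: 1.235, L: 0.7080; L is limiting.
T consumed = (2/2) × 1.416 = 1.416 mol
T remaining = 2.469 − 1.416 = 1.053 mol
mass = 1.053 × 308.30 = 324.6 g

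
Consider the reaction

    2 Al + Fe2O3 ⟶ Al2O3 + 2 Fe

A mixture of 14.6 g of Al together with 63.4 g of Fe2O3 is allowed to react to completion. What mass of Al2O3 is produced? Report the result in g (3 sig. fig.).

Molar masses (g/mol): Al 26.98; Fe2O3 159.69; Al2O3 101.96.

27.6 g

n(Al) = 14.60 / 26.98 = 0.5411 mol
n(Fe2O3) = 63.40 / 159.69 = 0.3970 mol
n/ν for Al = 0.5411/2 = 0.2706
n/ν for Fe2O3 = 0.3970/1 = 0.3970
Smallest n/ν is Al → limiting reagent.
n(Al2O3) = (1/2) × 0.5411 = 0.2706 mol
mass = 0.2706 × 101.96 = 27.59 g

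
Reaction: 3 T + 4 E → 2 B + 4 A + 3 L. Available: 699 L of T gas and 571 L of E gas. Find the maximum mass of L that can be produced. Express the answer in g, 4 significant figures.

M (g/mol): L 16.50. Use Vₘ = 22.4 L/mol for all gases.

315.5 g

n(T) = 699.0 / 22.4 = 31.21 mol
n(E) = 571.0 / 22.4 = 25.49 mol
n/ν for T = 31.21/3 = 10.40
n/ν for E = 25.49/4 = 6.373
Smallest n/ν is E → limiting reagent.
n(L) = (3/4) × 25.49 = 19.12 mol
mass = 19.12 × 16.50 = 315.5 g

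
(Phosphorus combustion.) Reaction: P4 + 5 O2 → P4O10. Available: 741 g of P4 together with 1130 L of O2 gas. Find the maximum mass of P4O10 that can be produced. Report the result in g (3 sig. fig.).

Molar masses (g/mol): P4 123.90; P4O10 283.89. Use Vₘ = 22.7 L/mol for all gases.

1700 g

n(P4) = 741.0 / 123.90 = 5.981 mol
n(O2) = 1130 / 22.7 = 49.78 mol
n/ν for P4 = 5.981/1 = 5.981
n/ν for O2 = 49.78/5 = 9.956
Smallest n/ν is P4 → limiting reagent.
n(P4O10) = (1/1) × 5.981 = 5.981 mol
mass = 5.981 × 283.89 = 1698 g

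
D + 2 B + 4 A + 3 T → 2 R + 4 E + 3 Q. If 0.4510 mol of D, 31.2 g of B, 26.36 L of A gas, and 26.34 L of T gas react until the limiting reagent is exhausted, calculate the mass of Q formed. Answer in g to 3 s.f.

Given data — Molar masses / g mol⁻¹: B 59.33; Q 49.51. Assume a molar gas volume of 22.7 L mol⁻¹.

39.1 g

n(D) = 0.4510 mol
n(B) = 31.20 / 59.33 = 0.5259 mol
n(A) = 26.36 / 22.7 = 1.161 mol
n(T) = 26.34 / 22.7 = 1.160 mol
n/ν for D = 0.4510/1 = 0.4510
n/ν for B = 0.5259/2 = 0.2630
n/ν for A = 1.161/4 = 0.2903
n/ν for T = 1.160/3 = 0.3867
Smallest n/ν is B → limiting reagent.
n(Q) = (3/2) × 0.5259 = 0.7889 mol
mass = 0.7889 × 49.51 = 39.06 g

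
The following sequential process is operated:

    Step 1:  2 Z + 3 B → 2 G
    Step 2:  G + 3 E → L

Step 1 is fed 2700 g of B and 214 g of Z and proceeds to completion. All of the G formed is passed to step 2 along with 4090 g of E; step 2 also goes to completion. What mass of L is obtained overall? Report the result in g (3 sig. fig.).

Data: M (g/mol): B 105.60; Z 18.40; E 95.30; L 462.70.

Step 1:
n(B) = 2700 / 105.60 = 25.57 mol
n(Z) = 214.0 / 18.40 = 11.63 mol
n/ν → B: 8.523, Z: 5.815; Z is limiting.
n(G) produced = (2/2) × 11.63 = 11.63 mol
Step 2:
n(G) available = 11.63 mol
n(E) = 4090 / 95.30 = 42.92 mol
n/ν → G: 11.63, E: 14.31; G is limiting.
n(L) = (1/1) × 11.63 = 11.63 mol
mass = 11.63 × 462.70 = 5381 g

5380 g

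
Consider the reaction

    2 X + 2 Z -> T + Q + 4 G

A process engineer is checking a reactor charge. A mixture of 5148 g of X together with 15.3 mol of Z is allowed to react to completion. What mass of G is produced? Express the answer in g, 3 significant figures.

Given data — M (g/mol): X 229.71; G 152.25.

n(X) = 5148 / 229.71 = 22.41 mol
n(Z) = 15.30 mol
n/ν for X = 22.41/2 = 11.21
n/ν for Z = 15.30/2 = 7.650
Smallest n/ν is Z → limiting reagent.
n(G) = (4/2) × 15.30 = 30.60 mol
mass = 30.60 × 152.25 = 4659 g

4660 g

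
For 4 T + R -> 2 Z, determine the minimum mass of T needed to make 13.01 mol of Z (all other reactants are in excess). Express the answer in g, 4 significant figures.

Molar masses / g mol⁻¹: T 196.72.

n(Z) = 13.01 mol
n(T) = (4/2) × 13.01 = 26.02 mol
mass = 26.02 × 196.72 = 5119 g

5119 g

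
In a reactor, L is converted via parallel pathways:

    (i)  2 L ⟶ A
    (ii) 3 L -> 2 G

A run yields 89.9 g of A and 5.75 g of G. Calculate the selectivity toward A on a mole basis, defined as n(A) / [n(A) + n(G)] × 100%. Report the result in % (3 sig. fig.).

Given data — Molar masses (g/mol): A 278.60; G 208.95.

92.1 %

n(A) = 89.9 / 278.60 = 0.3227 mol
n(G) = 5.75 / 208.95 = 0.02752 mol
selectivity = 0.3227/(0.3227+0.02752) × 100 = 92.14 %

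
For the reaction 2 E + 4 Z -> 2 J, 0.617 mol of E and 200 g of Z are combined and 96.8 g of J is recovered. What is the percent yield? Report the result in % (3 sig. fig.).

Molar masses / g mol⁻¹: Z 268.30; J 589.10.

44.1 %

n(E) = 0.6170 mol
n(Z) = 200.0 / 268.30 = 0.7454 mol
n/ν → E: 0.3085, Z: 0.1864; Z is limiting.
theoretical n(J) = (2/4) × 0.7454 = 0.3727 mol → 219.6 g
% yield = 96.8 / 219.6 × 100 = 44.08 %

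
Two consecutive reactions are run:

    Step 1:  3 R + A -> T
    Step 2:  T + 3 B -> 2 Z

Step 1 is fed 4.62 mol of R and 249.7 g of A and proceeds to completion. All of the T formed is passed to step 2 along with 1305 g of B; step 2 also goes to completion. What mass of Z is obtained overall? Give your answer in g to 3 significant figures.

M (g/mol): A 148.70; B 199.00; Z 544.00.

1680 g

Step 1:
n(R) = 4.620 mol
n(A) = 249.7 / 148.70 = 1.679 mol
n/ν for R = 4.620/3 = 1.540
n/ν for A = 1.679/1 = 1.679
Smallest n/ν is R → limiting reagent.
n(T) produced = (1/3) × 4.620 = 1.540 mol
Step 2:
n(T) available = 1.540 mol
n(B) = 1305 / 199.00 = 6.558 mol
n/ν for T = 1.540/1 = 1.540
n/ν for B = 6.558/3 = 2.186
Smallest n/ν is T → limiting reagent.
n(Z) = (2/1) × 1.540 = 3.080 mol
mass = 3.080 × 544.00 = 1676 g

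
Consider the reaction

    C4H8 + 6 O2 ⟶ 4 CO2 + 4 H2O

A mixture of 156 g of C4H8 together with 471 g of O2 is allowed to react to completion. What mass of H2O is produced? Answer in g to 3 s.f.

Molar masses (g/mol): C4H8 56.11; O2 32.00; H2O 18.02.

177 g

n(C4H8) = 156.0 / 56.11 = 2.780 mol
n(O2) = 471.0 / 32.00 = 14.72 mol
n/ν for C4H8 = 2.780/1 = 2.780
n/ν for O2 = 14.72/6 = 2.453
Smallest n/ν is O2 → limiting reagent.
n(H2O) = (4/6) × 14.72 = 9.813 mol
mass = 9.813 × 18.02 = 176.8 g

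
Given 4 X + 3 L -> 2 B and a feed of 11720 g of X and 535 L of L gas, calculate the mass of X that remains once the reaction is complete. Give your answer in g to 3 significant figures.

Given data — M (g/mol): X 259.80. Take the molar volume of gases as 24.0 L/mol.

n(X) = 11720 / 259.80 = 45.11 mol
n(L) = 535.0 / 24.0 = 22.29 mol
n/ν for X = 45.11/4 = 11.28
n/ν for L = 22.29/3 = 7.430
Smallest n/ν is L → limiting reagent.
X consumed = (4/3) × 22.29 = 29.72 mol
X remaining = 45.11 − 29.72 = 15.39 mol
mass = 15.39 × 259.80 = 3998 g

4000 g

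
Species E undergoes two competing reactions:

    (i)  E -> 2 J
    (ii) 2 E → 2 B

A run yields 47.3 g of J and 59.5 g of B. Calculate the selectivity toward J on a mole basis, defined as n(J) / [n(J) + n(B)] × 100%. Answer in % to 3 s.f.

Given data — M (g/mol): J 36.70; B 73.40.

n(J) = 47.3 / 36.70 = 1.289 mol
n(B) = 59.5 / 73.40 = 0.8106 mol
selectivity = 1.289/(1.289+0.8106) × 100 = 61.39 %

61.4 %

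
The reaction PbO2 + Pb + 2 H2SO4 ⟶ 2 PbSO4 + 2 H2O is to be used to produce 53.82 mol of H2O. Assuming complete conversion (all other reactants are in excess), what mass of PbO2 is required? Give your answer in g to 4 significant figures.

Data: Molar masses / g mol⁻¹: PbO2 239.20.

n(H2O) = 53.82 mol
n(PbO2) = (1/2) × 53.82 = 26.91 mol
mass = 26.91 × 239.20 = 6437 g

6437 g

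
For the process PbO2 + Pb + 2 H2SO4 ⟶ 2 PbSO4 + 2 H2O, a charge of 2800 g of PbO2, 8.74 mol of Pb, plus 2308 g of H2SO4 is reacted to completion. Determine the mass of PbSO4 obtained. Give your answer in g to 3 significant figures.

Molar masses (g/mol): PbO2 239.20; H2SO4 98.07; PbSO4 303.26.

5300 g

n(PbO2) = 2800 / 239.20 = 11.71 mol
n(Pb) = 8.740 mol
n(H2SO4) = 2308 / 98.07 = 23.53 mol
n/ν for PbO2 = 11.71/1 = 11.71
n/ν for Pb = 8.740/1 = 8.740
n/ν for H2SO4 = 23.53/2 = 11.77
Smallest n/ν is Pb → limiting reagent.
n(PbSO4) = (2/1) × 8.740 = 17.48 mol
mass = 17.48 × 303.26 = 5301 g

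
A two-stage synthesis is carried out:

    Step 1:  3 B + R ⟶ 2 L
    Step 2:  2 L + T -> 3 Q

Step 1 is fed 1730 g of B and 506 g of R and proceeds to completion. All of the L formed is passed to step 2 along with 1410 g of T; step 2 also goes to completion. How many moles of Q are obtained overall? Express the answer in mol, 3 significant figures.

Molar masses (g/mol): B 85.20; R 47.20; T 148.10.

Step 1:
n(B) = 1730 / 85.20 = 20.31 mol
n(R) = 506.0 / 47.20 = 10.72 mol
n/ν for B = 20.31/3 = 6.770
n/ν for R = 10.72/1 = 10.72
Smallest n/ν is B → limiting reagent.
n(L) produced = (2/3) × 20.31 = 13.54 mol
Step 2:
n(L) available = 13.54 mol
n(T) = 1410 / 148.10 = 9.521 mol
n/ν for L = 13.54/2 = 6.770
n/ν for T = 9.521/1 = 9.521
Smallest n/ν is L → limiting reagent.
n(Q) = (3/2) × 13.54 = 20.31 mol

20.3 mol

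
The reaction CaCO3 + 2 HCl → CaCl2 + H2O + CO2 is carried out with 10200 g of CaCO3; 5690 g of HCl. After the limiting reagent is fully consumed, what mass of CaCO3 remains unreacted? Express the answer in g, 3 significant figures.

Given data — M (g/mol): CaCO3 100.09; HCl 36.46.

2390 g

n(CaCO3) = 10200 / 100.09 = 101.9 mol
n(HCl) = 5690 / 36.46 = 156.1 mol
n/ν for CaCO3 = 101.9/1 = 101.9
n/ν for HCl = 156.1/2 = 78.05
Smallest n/ν is HCl → limiting reagent.
CaCO3 consumed = (1/2) × 156.1 = 78.05 mol
CaCO3 remaining = 101.9 − 78.05 = 23.85 mol
mass = 23.85 × 100.09 = 2387 g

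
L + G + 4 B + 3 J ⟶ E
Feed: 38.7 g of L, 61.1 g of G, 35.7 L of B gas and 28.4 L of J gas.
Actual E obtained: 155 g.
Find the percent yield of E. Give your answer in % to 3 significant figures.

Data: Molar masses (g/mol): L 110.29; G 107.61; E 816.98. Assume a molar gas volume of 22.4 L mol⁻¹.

54.1 %

n(L) = 38.70 / 110.29 = 0.3509 mol
n(G) = 61.10 / 107.61 = 0.5678 mol
n(B) = 35.70 / 22.4 = 1.594 mol
n(J) = 28.40 / 22.4 = 1.268 mol
n/ν → L: 0.3509, G: 0.5678, B: 0.3985, J: 0.4227; L is limiting.
theoretical n(E) = (1/1) × 0.3509 = 0.3509 mol → 286.7 g
% yield = 155 / 286.7 × 100 = 54.06 %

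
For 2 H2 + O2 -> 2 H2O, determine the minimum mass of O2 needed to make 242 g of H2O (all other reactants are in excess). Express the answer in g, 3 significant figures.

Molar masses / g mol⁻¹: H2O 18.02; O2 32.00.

n(H2O) = 242 / 18.02 = 13.43 mol
n(O2) = (1/2) × 13.43 = 6.715 mol
mass = 6.715 × 32.00 = 214.9 g

215 g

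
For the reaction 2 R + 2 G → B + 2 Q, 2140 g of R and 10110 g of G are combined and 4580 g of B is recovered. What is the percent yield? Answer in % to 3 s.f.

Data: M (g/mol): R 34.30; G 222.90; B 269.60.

74.9 %

n(R) = 2140 / 34.30 = 62.39 mol
n(G) = 10110 / 222.90 = 45.36 mol
n/ν for R = 62.39/2 = 31.20
n/ν for G = 45.36/2 = 22.68
Smallest n/ν is G → limiting reagent.
theoretical n(B) = (1/2) × 45.36 = 22.68 mol → 6115 g
% yield = 4580 / 6115 × 100 = 74.90 %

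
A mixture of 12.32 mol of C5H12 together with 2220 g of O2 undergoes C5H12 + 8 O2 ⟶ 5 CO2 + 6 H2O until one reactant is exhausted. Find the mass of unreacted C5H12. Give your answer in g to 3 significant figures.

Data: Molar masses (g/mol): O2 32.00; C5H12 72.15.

263 g

n(C5H12) = 12.32 mol
n(O2) = 2220 / 32.00 = 69.38 mol
n/ν → C5H12: 12.32, O2: 8.673; O2 is limiting.
C5H12 consumed = (1/8) × 69.38 = 8.673 mol
C5H12 remaining = 12.32 − 8.673 = 3.647 mol
mass = 3.647 × 72.15 = 263.1 g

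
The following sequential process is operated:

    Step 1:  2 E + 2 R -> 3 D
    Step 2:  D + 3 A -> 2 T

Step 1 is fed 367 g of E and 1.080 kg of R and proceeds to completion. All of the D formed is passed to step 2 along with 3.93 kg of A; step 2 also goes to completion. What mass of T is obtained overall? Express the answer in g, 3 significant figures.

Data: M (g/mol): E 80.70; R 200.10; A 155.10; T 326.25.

Step 1:
n(E) = 367.0 / 80.70 = 4.548 mol
n(R) = 1.080×1000 / 200.10 = 5.397 mol
n/ν → E: 2.274, R: 2.699; E is limiting.
n(D) produced = (3/2) × 4.548 = 6.822 mol
Step 2:
n(D) available = 6.822 mol
n(A) = 3.930×1000 / 155.10 = 25.34 mol
n/ν → D: 6.822, A: 8.447; D is limiting.
n(T) = (2/1) × 6.822 = 13.64 mol
mass = 13.64 × 326.25 = 4450 g

4450 g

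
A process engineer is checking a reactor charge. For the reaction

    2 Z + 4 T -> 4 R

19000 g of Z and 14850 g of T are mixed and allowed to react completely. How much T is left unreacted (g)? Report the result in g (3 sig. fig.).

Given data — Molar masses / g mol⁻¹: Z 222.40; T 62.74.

4130 g

n(Z) = 19000 / 222.40 = 85.43 mol
n(T) = 14850 / 62.74 = 236.7 mol
n/ν for Z = 85.43/2 = 42.72
n/ν for T = 236.7/4 = 59.18
Smallest n/ν is Z → limiting reagent.
T consumed = (4/2) × 85.43 = 170.9 mol
T remaining = 236.7 − 170.9 = 65.80 mol
mass = 65.80 × 62.74 = 4128 g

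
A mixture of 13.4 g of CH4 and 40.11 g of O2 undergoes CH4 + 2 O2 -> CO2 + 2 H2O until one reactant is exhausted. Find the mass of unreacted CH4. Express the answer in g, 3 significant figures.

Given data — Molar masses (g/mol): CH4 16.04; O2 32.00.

n(CH4) = 13.40 / 16.04 = 0.8354 mol
n(O2) = 40.11 / 32.00 = 1.253 mol
n/ν → CH4: 0.8354, O2: 0.6265; O2 is limiting.
CH4 consumed = (1/2) × 1.253 = 0.6265 mol
CH4 remaining = 0.8354 − 0.6265 = 0.2089 mol
mass = 0.2089 × 16.04 = 3.351 g

3.35 g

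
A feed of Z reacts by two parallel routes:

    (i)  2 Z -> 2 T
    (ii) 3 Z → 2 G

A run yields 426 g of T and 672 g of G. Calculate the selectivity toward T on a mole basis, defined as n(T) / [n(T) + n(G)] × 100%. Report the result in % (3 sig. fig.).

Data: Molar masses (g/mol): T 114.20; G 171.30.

n(T) = 426 / 114.20 = 3.730 mol
n(G) = 672 / 171.30 = 3.923 mol
selectivity = 3.730/(3.730+3.923) × 100 = 48.74 %

48.7 %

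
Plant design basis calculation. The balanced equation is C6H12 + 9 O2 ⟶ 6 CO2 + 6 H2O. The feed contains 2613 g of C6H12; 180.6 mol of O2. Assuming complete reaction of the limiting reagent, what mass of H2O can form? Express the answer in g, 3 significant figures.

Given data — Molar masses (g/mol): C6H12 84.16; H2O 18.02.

n(C6H12) = 2613 / 84.16 = 31.05 mol
n(O2) = 180.6 mol
n/ν → C6H12: 31.05, O2: 20.07; O2 is limiting.
n(H2O) = (6/9) × 180.6 = 120.4 mol
mass = 120.4 × 18.02 = 2170 g

2170 g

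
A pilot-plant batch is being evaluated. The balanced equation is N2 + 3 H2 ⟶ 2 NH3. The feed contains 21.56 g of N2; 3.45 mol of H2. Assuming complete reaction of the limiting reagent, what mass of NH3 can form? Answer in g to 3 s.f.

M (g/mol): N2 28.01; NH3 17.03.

n(N2) = 21.56 / 28.01 = 0.7697 mol
n(H2) = 3.450 mol
n/ν for N2 = 0.7697/1 = 0.7697
n/ν for H2 = 3.450/3 = 1.150
Smallest n/ν is N2 → limiting reagent.
n(NH3) = (2/1) × 0.7697 = 1.539 mol
mass = 1.539 × 17.03 = 26.21 g

26.2 g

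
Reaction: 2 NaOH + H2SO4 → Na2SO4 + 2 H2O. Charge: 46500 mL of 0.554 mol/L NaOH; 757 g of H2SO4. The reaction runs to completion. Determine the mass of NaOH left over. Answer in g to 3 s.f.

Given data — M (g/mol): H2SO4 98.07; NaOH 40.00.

n(NaOH) = 0.554 × 46500/1000 = 25.76 mol
n(H2SO4) = 757.0 / 98.07 = 7.719 mol
n/ν → NaOH: 12.88, H2SO4: 7.719; H2SO4 is limiting.
NaOH consumed = (2/1) × 7.719 = 15.44 mol
NaOH remaining = 25.76 − 15.44 = 10.32 mol
mass = 10.32 × 40.00 = 412.8 g

413 g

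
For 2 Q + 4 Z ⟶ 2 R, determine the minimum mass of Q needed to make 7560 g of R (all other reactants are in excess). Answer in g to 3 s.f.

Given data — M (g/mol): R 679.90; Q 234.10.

2600 g

n(R) = 7560 / 679.90 = 11.12 mol
n(Q) = (2/2) × 11.12 = 11.12 mol
mass = 11.12 × 234.10 = 2603 g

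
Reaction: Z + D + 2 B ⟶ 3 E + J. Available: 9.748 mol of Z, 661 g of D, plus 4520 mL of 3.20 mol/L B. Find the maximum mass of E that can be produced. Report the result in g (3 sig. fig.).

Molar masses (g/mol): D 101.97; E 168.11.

n(Z) = 9.748 mol
n(D) = 661.0 / 101.97 = 6.482 mol
n(B) = 3.20 × 4520/1000 = 14.46 mol
n/ν for Z = 9.748/1 = 9.748
n/ν for D = 6.482/1 = 6.482
n/ν for B = 14.46/2 = 7.230
Smallest n/ν is D → limiting reagent.
n(E) = (3/1) × 6.482 = 19.45 mol
mass = 19.45 × 168.11 = 3270 g

3270 g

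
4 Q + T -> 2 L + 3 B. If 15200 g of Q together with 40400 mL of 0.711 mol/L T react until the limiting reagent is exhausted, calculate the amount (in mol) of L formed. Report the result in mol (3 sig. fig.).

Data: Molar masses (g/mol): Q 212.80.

n(Q) = 15200 / 212.80 = 71.43 mol
n(T) = 0.711 × 40400/1000 = 28.72 mol
n/ν for Q = 71.43/4 = 17.86
n/ν for T = 28.72/1 = 28.72
Smallest n/ν is Q → limiting reagent.
n(L) = (2/4) × 71.43 = 35.72 mol

35.7 mol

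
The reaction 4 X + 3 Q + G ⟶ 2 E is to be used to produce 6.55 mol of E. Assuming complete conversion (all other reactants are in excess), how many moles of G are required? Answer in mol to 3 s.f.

3.28 mol

n(E) = 6.550 mol
n(G) = (1/2) × 6.550 = 3.275 mol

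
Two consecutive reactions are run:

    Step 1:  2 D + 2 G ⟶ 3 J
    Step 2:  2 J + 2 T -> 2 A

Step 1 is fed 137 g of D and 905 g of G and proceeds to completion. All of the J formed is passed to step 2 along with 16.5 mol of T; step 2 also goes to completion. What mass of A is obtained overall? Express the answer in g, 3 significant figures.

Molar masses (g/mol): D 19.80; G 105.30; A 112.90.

1170 g

Step 1:
n(D) = 137.0 / 19.80 = 6.919 mol
n(G) = 905.0 / 105.30 = 8.594 mol
n/ν for D = 6.919/2 = 3.460
n/ν for G = 8.594/2 = 4.297
Smallest n/ν is D → limiting reagent.
n(J) produced = (3/2) × 6.919 = 10.38 mol
Step 2:
n(J) available = 10.38 mol
n(T) = 16.50 mol
n/ν for J = 10.38/2 = 5.190
n/ν for T = 16.50/2 = 8.250
Smallest n/ν is J → limiting reagent.
n(A) = (2/2) × 10.38 = 10.38 mol
mass = 10.38 × 112.90 = 1172 g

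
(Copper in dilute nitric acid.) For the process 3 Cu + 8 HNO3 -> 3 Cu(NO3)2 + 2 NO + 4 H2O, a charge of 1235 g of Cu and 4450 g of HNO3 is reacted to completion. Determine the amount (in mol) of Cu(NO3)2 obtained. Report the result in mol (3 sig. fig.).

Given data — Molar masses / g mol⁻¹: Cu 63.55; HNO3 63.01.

n(Cu) = 1235 / 63.55 = 19.43 mol
n(HNO3) = 4450 / 63.01 = 70.62 mol
n/ν for Cu = 19.43/3 = 6.477
n/ν for HNO3 = 70.62/8 = 8.828
Smallest n/ν is Cu → limiting reagent.
n(Cu(NO3)2) = (3/3) × 19.43 = 19.43 mol

19.4 mol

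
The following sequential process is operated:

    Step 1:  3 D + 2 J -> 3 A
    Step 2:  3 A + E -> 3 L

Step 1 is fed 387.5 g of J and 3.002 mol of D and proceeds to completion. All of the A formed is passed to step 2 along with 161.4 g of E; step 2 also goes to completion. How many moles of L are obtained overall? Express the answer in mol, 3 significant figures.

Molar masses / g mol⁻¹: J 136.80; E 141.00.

3.00 mol

Step 1:
n(J) = 387.5 / 136.80 = 2.833 mol
n(D) = 3.002 mol
n/ν for J = 2.833/2 = 1.417
n/ν for D = 3.002/3 = 1.001
Smallest n/ν is D → limiting reagent.
n(A) produced = (3/3) × 3.002 = 3.002 mol
Step 2:
n(A) available = 3.002 mol
n(E) = 161.4 / 141.00 = 1.145 mol
n/ν for A = 3.002/3 = 1.001
n/ν for E = 1.145/1 = 1.145
Smallest n/ν is A → limiting reagent.
n(L) = (3/3) × 3.002 = 3.002 mol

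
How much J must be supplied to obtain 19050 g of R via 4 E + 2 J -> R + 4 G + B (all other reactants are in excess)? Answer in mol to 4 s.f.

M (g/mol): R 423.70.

n(R) = 19050 / 423.70 = 44.96 mol
n(J) = (2/1) × 44.96 = 89.92 mol

89.92 mol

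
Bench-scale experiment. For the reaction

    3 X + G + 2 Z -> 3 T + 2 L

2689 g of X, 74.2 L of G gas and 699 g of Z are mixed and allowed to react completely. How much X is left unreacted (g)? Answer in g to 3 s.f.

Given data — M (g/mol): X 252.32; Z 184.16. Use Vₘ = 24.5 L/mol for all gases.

1250 g

n(X) = 2689 / 252.32 = 10.66 mol
n(G) = 74.20 / 24.5 = 3.029 mol
n(Z) = 699.0 / 184.16 = 3.796 mol
n/ν for X = 10.66/3 = 3.553
n/ν for G = 3.029/1 = 3.029
n/ν for Z = 3.796/2 = 1.898
Smallest n/ν is Z → limiting reagent.
X consumed = (3/2) × 3.796 = 5.694 mol
X remaining = 10.66 − 5.694 = 4.966 mol
mass = 4.966 × 252.32 = 1253 g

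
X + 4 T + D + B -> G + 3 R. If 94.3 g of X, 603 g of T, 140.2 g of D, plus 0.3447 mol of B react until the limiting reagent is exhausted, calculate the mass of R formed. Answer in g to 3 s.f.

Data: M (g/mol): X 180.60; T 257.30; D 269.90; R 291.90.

n(X) = 94.30 / 180.60 = 0.5221 mol
n(T) = 603.0 / 257.30 = 2.344 mol
n(D) = 140.2 / 269.90 = 0.5195 mol
n(B) = 0.3447 mol
n/ν → X: 0.5221, T: 0.5860, D: 0.5195, B: 0.3447; B is limiting.
n(R) = (3/1) × 0.3447 = 1.034 mol
mass = 1.034 × 291.90 = 301.8 g

302 g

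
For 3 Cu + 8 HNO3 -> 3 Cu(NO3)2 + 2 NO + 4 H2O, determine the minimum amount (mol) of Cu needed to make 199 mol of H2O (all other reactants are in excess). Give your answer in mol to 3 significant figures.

149 mol

n(H2O) = 199.0 mol
n(Cu) = (3/4) × 199.0 = 149.3 mol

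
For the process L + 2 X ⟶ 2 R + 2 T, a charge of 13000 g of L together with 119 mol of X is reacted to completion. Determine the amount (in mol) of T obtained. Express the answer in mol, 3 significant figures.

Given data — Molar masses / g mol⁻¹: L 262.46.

n(L) = 13000 / 262.46 = 49.53 mol
n(X) = 119.0 mol
n/ν → L: 49.53, X: 59.50; L is limiting.
n(T) = (2/1) × 49.53 = 99.06 mol

99.1 mol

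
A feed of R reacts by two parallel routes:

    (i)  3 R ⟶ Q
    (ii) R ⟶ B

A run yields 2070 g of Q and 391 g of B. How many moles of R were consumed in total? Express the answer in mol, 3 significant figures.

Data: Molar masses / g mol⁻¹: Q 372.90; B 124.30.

n(Q) = 2070 / 372.90 = 5.551 mol
n(B) = 391 / 124.30 = 3.146 mol
n(R) via (i) = (3/1)×5.551 = 16.65 mol
n(R) via (ii) = (1/1)×3.146 = 3.146 mol
total n(R) = 16.65 + 3.146 = 19.80 mol

19.8 mol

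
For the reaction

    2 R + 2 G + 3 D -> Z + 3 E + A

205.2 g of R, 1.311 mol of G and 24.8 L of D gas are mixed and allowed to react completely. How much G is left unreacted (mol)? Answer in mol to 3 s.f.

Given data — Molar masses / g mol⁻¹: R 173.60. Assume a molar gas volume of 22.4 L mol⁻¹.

n(R) = 205.2 / 173.60 = 1.182 mol
n(G) = 1.311 mol
n(D) = 24.80 / 22.4 = 1.107 mol
n/ν for R = 1.182/2 = 0.5910
n/ν for G = 1.311/2 = 0.6555
n/ν for D = 1.107/3 = 0.3690
Smallest n/ν is D → limiting reagent.
G consumed = (2/3) × 1.107 = 0.7380 mol
G remaining = 1.311 − 0.7380 = 0.5730 mol

0.573 mol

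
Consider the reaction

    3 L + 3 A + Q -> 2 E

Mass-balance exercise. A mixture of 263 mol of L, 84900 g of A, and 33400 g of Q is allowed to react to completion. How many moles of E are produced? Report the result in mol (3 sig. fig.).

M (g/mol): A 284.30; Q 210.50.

175 mol

n(L) = 263.0 mol
n(A) = 84900 / 284.30 = 298.6 mol
n(Q) = 33400 / 210.50 = 158.7 mol
n/ν for L = 263.0/3 = 87.67
n/ν for A = 298.6/3 = 99.53
n/ν for Q = 158.7/1 = 158.7
Smallest n/ν is L → limiting reagent.
n(E) = (2/3) × 263.0 = 175.3 mol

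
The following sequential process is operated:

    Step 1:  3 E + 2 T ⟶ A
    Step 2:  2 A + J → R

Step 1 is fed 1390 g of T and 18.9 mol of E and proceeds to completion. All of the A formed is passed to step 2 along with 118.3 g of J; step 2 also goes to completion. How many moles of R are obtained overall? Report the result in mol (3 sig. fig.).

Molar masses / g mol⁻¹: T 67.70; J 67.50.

1.75 mol

Step 1:
n(T) = 1390 / 67.70 = 20.53 mol
n(E) = 18.90 mol
n/ν for T = 20.53/2 = 10.27
n/ν for E = 18.90/3 = 6.300
Smallest n/ν is E → limiting reagent.
n(A) produced = (1/3) × 18.90 = 6.300 mol
Step 2:
n(A) available = 6.300 mol
n(J) = 118.3 / 67.50 = 1.753 mol
n/ν for A = 6.300/2 = 3.150
n/ν for J = 1.753/1 = 1.753
Smallest n/ν is J → limiting reagent.
n(R) = (1/1) × 1.753 = 1.753 mol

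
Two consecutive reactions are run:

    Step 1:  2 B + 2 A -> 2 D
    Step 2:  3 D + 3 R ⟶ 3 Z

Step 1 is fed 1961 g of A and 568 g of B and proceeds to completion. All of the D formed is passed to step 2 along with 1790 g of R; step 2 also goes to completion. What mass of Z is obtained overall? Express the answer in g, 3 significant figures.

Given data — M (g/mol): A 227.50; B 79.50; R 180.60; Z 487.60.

3480 g

Step 1:
n(A) = 1961 / 227.50 = 8.620 mol
n(B) = 568.0 / 79.50 = 7.145 mol
n/ν for A = 8.620/2 = 4.310
n/ν for B = 7.145/2 = 3.573
Smallest n/ν is B → limiting reagent.
n(D) produced = (2/2) × 7.145 = 7.145 mol
Step 2:
n(D) available = 7.145 mol
n(R) = 1790 / 180.60 = 9.911 mol
n/ν for D = 7.145/3 = 2.382
n/ν for R = 9.911/3 = 3.304
Smallest n/ν is D → limiting reagent.
n(Z) = (3/3) × 7.145 = 7.145 mol
mass = 7.145 × 487.60 = 3484 g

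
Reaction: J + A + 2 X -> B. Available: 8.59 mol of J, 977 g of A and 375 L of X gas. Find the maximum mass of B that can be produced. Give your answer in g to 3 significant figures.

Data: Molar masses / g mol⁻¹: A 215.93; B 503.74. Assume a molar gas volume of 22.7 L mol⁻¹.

n(J) = 8.590 mol
n(A) = 977.0 / 215.93 = 4.525 mol
n(X) = 375.0 / 22.7 = 16.52 mol
n/ν for J = 8.590/1 = 8.590
n/ν for A = 4.525/1 = 4.525
n/ν for X = 16.52/2 = 8.260
Smallest n/ν is A → limiting reagent.
n(B) = (1/1) × 4.525 = 4.525 mol
mass = 4.525 × 503.74 = 2279 g

2280 g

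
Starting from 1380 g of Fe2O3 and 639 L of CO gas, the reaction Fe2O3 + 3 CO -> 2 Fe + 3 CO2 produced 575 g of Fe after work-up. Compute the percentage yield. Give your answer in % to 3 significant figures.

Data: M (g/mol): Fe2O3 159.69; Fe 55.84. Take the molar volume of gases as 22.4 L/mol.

59.6 %

n(Fe2O3) = 1380 / 159.69 = 8.642 mol
n(CO) = 639.0 / 22.4 = 28.53 mol
n/ν for Fe2O3 = 8.642/1 = 8.642
n/ν for CO = 28.53/3 = 9.510
Smallest n/ν is Fe2O3 → limiting reagent.
theoretical n(Fe) = (2/1) × 8.642 = 17.28 mol → 964.9 g
% yield = 575 / 964.9 × 100 = 59.59 %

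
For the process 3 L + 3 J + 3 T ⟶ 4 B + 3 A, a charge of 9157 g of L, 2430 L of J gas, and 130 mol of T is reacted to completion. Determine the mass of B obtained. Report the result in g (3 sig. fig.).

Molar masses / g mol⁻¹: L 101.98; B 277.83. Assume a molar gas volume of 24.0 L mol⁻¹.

n(L) = 9157 / 101.98 = 89.79 mol
n(J) = 2430 / 24.0 = 101.3 mol
n(T) = 130.0 mol
n/ν for L = 89.79/3 = 29.93
n/ν for J = 101.3/3 = 33.77
n/ν for T = 130.0/3 = 43.33
Smallest n/ν is L → limiting reagent.
n(B) = (4/3) × 89.79 = 119.7 mol
mass = 119.7 × 277.83 = 33260 g

33300 g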